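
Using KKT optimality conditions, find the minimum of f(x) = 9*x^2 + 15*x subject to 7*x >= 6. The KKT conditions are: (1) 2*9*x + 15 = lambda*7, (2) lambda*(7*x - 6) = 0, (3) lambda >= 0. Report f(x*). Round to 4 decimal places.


Step 1: Try lambda = 0 (constraint inactive).
x_unc = -15/(2*9) = -0.8333
Check: 7*-0.8333 = -5.8331 < 6 -- violated!
Step 2: Constraint must be active: 7*x = 6
x* = 6/7 = 0.8571 (rounded; the exact value 6/7 is used below)
lambda = (2*9*(6/7) + 15)/7 = 4.3469
Step 3: Compute optimal value.
f(x*) = 9*(6/7)^2 + 15*(6/7) = 19.4694


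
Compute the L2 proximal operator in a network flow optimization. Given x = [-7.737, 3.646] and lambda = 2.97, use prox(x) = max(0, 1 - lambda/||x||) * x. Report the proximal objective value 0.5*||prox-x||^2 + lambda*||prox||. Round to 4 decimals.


Step 1: Compute ||x||.
||x|| = 8.553
Step 2: Compute scaling factor.
scale = max(0, 1 - 2.97/8.553) = 0.6528
Step 3: prox(x) = [-5.0504, 2.3799]
||prox(x)|| = 5.583
Step 4: Proximal objective.
0.5*||prox-x||^2 = 4.4105
lambda*||prox|| = 16.5815
Total = 20.9921


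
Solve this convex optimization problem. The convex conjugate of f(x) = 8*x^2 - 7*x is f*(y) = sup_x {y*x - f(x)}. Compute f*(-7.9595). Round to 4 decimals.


f*(y) = sup_x {y*x - a*x^2 - b*x} = sup_x {(y-b)*x - a*x^2}
FOC: (y - b) - 2a*x = 0 => x* = (y - b)/(2a)
x* = (-7.9595 + 7)/(2*8) = -0.06
f*(-7.9595) = (y-b)^2/(4a) = (-7.9595 + 7)^2/(4*8)
= 0.9206/32 = 0.0288


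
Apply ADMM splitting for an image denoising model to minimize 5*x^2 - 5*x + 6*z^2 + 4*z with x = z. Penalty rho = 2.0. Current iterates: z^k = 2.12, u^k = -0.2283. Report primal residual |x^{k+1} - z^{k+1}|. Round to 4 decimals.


ADMM iteration with rho = 2.0, z^k = 2.12, u^k = -0.2283
Step 1: x-update.
Minimize 5*x^2 - 5*x + (2.0/2)*(x - 2.12 - 0.2283)^2
FOC: (2*5 + 2.0)*x = 5 + 2.0*(2.12 + 0.2283)
x^{k+1} = 0.8081
Step 2: z-update.
Minimize 6*z^2 + 4*z + (2.0/2)*(0.8081 - z - 0.2283)^2
FOC: (2*6 + 2.0)*z = -4 + 2.0*(0.8081 - 0.2283)
z^{k+1} = -0.2029
Step 3: u-update.
u^{k+1} = -0.2283 + 0.8081 + 0.2029 = 0.7826
Step 4: Primal residual = |0.8081 + 0.2029| = 1.0109


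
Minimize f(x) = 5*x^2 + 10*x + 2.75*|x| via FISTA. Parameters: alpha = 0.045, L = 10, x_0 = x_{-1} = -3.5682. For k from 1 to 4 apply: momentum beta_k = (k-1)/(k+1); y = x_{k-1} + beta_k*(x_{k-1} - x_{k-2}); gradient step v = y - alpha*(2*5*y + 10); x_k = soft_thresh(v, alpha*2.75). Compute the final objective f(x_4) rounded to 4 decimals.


FISTA on f(x) = 5*x^2 + 10*x + 2.75*|x|
L = 10, alpha = 0.045
Iteration 1: beta = 0.0, y = -3.5682 + 0.0*(-3.5682 + 3.5682) = -3.5682
  grad(y) = -25.682, v = y - alpha*grad = -2.4125
  prox(v) = soft_thresh(-2.4125, 0.1238) = -2.2888
Iteration 2: beta = 0.3333, y = -2.2888 + 0.3333*(-2.2888 + 3.5682) = -1.8623
  grad(y) = -8.6228, v = y - alpha*grad = -1.4743
  prox(v) = soft_thresh(-1.4743, 0.1238) = -1.3505
Iteration 3: beta = 0.5, y = -1.3505 + 0.5*(-1.3505 + 2.2888) = -0.8814
  grad(y) = 1.1862, v = y - alpha*grad = -0.9348
  prox(v) = soft_thresh(-0.9348, 0.1238) = -0.811
Iteration 4: beta = 0.6, y = -0.811 + 0.6*(-0.811 + 1.3505) = -0.4873
  grad(y) = 5.1269, v = y - alpha*grad = -0.718
  prox(v) = soft_thresh(-0.718, 0.1238) = -0.5943
f(x_4) = 5*(-0.5943)^2 + 10*(-0.5943) + 2.75*|-0.5943| = -2.5427


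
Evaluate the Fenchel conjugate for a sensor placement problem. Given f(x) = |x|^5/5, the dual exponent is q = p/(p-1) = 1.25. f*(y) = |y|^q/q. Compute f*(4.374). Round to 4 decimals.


The conjugate exponent q satisfies 1/p + 1/q = 1.
p = 5, so q = 5/(5 - 1) = 1.25
|y|^q = 4.374^1.25 = 6.3256
f*(4.374) = 6.3256 / 1.25 = 5.0604


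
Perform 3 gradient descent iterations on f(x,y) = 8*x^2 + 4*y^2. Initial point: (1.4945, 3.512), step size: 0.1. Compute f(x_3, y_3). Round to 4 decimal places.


Gradient descent on f(x,y) = 8*x^2 + 4*y^2.
Starting point: (1.4945, 3.512), alpha = 0.1
Step 1: grad_x = 2*8*1.4945 = 23.912, grad_y = 2*4*3.512 = 28.096
  x_1 = 1.4945 - 0.1*23.912 = -0.8967
  y_1 = 3.512 - 0.1*28.096 = 0.7024
Step 2: grad_x = 2*8*-0.8967 = -14.3472, grad_y = 2*4*0.7024 = 5.6192
  x_2 = -0.8967 - 0.1*-14.3472 = 0.538
  y_2 = 0.7024 - 0.1*5.6192 = 0.1405
Step 3: grad_x = 2*8*0.538 = 8.6083, grad_y = 2*4*0.1405 = 1.1238
  x_3 = 0.538 - 0.1*8.6083 = -0.3228
  y_3 = 0.1405 - 0.1*1.1238 = 0.0281
f(-0.3228, 0.0281) = 8*(-0.3228)^2 + 4*0.0281^2 = 0.8368


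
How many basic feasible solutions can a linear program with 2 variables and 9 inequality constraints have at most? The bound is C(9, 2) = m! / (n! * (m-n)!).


Each vertex corresponds to some choice of n active constraints out of m, so the number of vertices is at most C(m, n) = m! / (n!(m-n)!).
m = 9, n = 2
Numerator: 9 * 8
Denominator: 2! = 2
C(9, 2) = 36


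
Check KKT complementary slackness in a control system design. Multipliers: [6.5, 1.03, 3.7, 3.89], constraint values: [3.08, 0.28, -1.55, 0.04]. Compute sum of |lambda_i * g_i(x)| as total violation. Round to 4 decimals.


KKT complementary slackness check:
lambda_1 * g_1 = 6.5 * 3.08 = 20.02
lambda_2 * g_2 = 1.03 * 0.28 = 0.2884
lambda_3 * g_3 = 3.7 * -1.55 = -5.735
lambda_4 * g_4 = 3.89 * 0.04 = 0.1556
Total violation = 20.02 + 0.2884 + 5.735 + 0.1556 = 26.199


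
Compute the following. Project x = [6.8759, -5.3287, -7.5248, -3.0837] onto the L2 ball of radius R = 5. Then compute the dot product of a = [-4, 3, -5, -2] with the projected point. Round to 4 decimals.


Step 1: Compute ||x|| (intermediates to 6 decimals).
||x|| = sqrt(6.8759^2 + (-5.3287)^2 + (-7.5248)^2 + (-3.0837)^2) = 11.908185
Step 2: Project.
Since ||x|| > R, scale = R/||x|| = 5/11.908185 = 0.419879, proj(x) = scale * x
proj(x) = [2.887046, -2.237409, -3.159505, -1.294781]
Step 3: Dot product.
a^T * proj(x) = -4*2.887046 + 3*(-2.237409) - 5*(-3.159505) - 2*(-1.294781) = 0.1267


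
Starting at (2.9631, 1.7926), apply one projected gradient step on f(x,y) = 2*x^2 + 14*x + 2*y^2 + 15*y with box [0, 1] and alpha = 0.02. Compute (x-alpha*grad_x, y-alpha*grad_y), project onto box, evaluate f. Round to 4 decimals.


Step 1: Compute gradient at (2.9631, 1.7926).
grad_x = 2*2*2.9631 + 14 = 25.8524
grad_y = 2*2*1.7926 + 15 = 22.1704
Step 2: Gradient step.
x_raw = 2.9631 - 0.02*25.8524 = 2.4461
y_raw = 1.7926 - 0.02*22.1704 = 1.3492
Step 3: Project onto [0, 1].
x_proj = clip(2.4461) = 1.0
y_proj = clip(1.3492) = 1.0
Step 4: Evaluate f.
f(1.0, 1.0) = 33.0


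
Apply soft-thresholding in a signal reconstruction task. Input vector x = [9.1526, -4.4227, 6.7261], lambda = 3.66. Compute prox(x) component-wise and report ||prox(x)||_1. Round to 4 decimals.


Soft-thresholding with lambda = 3.66:
prox(9.1526) = sign(9.1526)*max(|9.1526| - 3.66, 0) = 5.4926
prox(-4.4227) = sign(-4.4227)*max(|-4.4227| - 3.66, 0) = -0.7627
prox(6.7261) = sign(6.7261)*max(|6.7261| - 3.66, 0) = 3.0661
prox(x) = [5.4926, -0.7627, 3.0661]
||prox(x)||_1 = 5.4926 + 0.7627 + 3.0661 = 9.3214


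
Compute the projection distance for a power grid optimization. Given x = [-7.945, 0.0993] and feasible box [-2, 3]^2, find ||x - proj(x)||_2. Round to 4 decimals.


Project each component onto [-2, 3].
clip(-7.945) = -2.0, clip(0.0993) = 0.0993
Projection = [-2.0, 0.0993]
Squared diffs: [35.343, 0.0]
Distance = sqrt(35.343) = 5.945


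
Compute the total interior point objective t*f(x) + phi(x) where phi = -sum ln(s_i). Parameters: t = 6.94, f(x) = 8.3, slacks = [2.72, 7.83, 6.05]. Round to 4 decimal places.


Step 1: Compute log-barrier.
ln values: [1.0006, 2.058, 1.8001]
phi = -(1.0006 + 2.058 + 1.8001) = -4.8587
Step 2: Compute augmented objective.
t*f(x) = 6.94*8.3 = 57.602
Total = 57.602 - 4.8587 = 52.7433


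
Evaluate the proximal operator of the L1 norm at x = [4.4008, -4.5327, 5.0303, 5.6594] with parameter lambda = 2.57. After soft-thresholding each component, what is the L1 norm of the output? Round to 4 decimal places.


Soft-thresholding with lambda = 2.57:
prox(4.4008) = sign(4.4008)*max(|4.4008| - 2.57, 0) = 1.8308
prox(-4.5327) = sign(-4.5327)*max(|-4.5327| - 2.57, 0) = -1.9627
prox(5.0303) = sign(5.0303)*max(|5.0303| - 2.57, 0) = 2.4603
prox(5.6594) = sign(5.6594)*max(|5.6594| - 2.57, 0) = 3.0894
prox(x) = [1.8308, -1.9627, 2.4603, 3.0894]
||prox(x)||_1 = 1.8308 + 1.9627 + 2.4603 + 3.0894 = 9.3432


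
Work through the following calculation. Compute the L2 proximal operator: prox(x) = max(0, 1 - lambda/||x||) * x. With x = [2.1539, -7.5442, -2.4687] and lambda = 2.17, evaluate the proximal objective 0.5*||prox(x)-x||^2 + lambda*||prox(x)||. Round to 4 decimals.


Step 1: Compute ||x||.
||x|| = 8.2249
Step 2: Compute scaling factor.
scale = max(0, 1 - 2.17/8.2249) = 0.7362
Step 3: prox(x) = [1.5856, -5.5538, -1.8174]
||prox(x)|| = 6.0549
Step 4: Proximal objective.
0.5*||prox-x||^2 = 2.3545
lambda*||prox|| = 13.1391
Total = 15.4935


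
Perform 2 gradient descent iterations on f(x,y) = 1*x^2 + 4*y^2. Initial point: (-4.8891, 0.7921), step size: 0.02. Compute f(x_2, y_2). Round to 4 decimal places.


Gradient descent on f(x,y) = 1*x^2 + 4*y^2.
Starting point: (-4.8891, 0.7921), alpha = 0.02
Step 1: grad_x = 2*1*-4.8891 = -9.7782, grad_y = 2*4*0.7921 = 6.3368
  x_1 = -4.8891 - 0.02*-9.7782 = -4.6935
  y_1 = 0.7921 - 0.02*6.3368 = 0.6654
Step 2: grad_x = 2*1*-4.6935 = -9.3871, grad_y = 2*4*0.6654 = 5.3229
  x_2 = -4.6935 - 0.02*-9.3871 = -4.5058
  y_2 = 0.6654 - 0.02*5.3229 = 0.5589
f(-4.5058, 0.5589) = 1*(-4.5058)^2 + 4*0.5589^2 = 21.5517


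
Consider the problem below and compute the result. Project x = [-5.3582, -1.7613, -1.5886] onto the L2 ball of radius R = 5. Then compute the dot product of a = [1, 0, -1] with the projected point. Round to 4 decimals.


Step 1: Compute ||x|| (intermediates to 6 decimals).
||x|| = sqrt((-5.3582)^2 + (-1.7613)^2 + (-1.5886)^2) = 5.859704
Step 2: Project.
Since ||x|| > R, scale = R/||x|| = 5/5.859704 = 0.853285, proj(x) = scale * x
proj(x) = [-4.572072, -1.502891, -1.355529]
Step 3: Dot product.
a^T * proj(x) = 1*(-4.572072) + 0*(-1.502891) - 1*(-1.355529) = -3.2165


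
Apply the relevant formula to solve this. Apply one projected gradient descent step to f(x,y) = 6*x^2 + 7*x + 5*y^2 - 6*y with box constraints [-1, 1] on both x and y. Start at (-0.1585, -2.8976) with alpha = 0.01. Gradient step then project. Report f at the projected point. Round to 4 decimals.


Step 1: Compute gradient at (-0.1585, -2.8976).
grad_x = 2*6*-0.1585 + 7 = 5.098
grad_y = 2*5*-2.8976 - 6 = -34.976
Step 2: Gradient step.
x_raw = -0.1585 - 0.01*5.098 = -0.2095
y_raw = -2.8976 - 0.01*-34.976 = -2.5478
Step 3: Project onto [-1, 1].
x_proj = clip(-0.2095) = -0.2095
y_proj = clip(-2.5478) = -1.0
Step 4: Evaluate f.
f(-0.2095, -1.0) = 9.7969


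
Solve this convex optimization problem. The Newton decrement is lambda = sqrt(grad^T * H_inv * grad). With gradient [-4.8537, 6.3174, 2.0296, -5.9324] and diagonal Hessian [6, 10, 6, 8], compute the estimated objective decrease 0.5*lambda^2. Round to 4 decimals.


Step 1: H is diagonal, so H^(-1) * g = [-0.809, 0.6317, 0.3383, -0.7416].
Step 2: g^T H^(-1) g = sum_i g_i^2 / H_ii
  = (-4.8537)^2/6 + (6.3174)^2/10 + (2.0296)^2/6 + (-5.9324)^2/8
  = 3.9264 + 3.991 + 0.6865 + 4.3992 = 13.0031
Step 3: Objective decrease = 0.5 * g^T H^(-1) g = 6.5015


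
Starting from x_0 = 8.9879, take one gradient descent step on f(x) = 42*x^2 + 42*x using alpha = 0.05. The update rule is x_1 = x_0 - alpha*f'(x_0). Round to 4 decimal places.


We compute the gradient at x_0 and apply the update.
f'(x) = 84*x + 42
f'(8.9879) = 84*8.9879 + 42 = 796.9836
x_1 = 8.9879 - 0.05*796.9836 = -30.8613


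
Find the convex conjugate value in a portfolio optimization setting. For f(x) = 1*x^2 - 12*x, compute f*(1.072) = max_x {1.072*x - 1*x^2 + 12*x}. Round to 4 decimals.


f*(y) = sup_x {y*x - a*x^2 - b*x} = sup_x {(y-b)*x - a*x^2}
FOC: (y - b) - 2a*x = 0 => x* = (y - b)/(2a)
x* = (1.072 + 12)/(2*1) = 6.536
f*(1.072) = (y-b)^2/(4a) = (1.072 + 12)^2/(4*1)
= 170.8772/4 = 42.7193


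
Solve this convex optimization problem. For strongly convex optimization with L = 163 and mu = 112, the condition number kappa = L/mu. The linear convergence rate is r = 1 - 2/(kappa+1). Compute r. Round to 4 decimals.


Step 1: Compute the condition number.
kappa = L/mu = 163/112 = 1.4554
Step 2: Compute the convergence rate.
r = 1 - 2/(kappa + 1) = 1 - 2*mu/(L + mu) = (L - mu)/(L + mu) = 51/275 = 0.1855


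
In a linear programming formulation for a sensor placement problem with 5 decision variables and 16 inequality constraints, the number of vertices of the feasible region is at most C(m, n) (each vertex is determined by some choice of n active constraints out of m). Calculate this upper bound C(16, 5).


Each vertex corresponds to some choice of n active constraints out of m, so the number of vertices is at most C(m, n) = m! / (n!(m-n)!).
m = 16, n = 5
Numerator: 16 * 15 * 14 * 13 * 12
Denominator: 5! = 120
C(16, 5) = 4368


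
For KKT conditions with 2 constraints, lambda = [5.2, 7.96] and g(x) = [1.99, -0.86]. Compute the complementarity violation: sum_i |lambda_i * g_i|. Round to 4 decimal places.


KKT complementary slackness check:
lambda_1 * g_1 = 5.2 * 1.99 = 10.348
lambda_2 * g_2 = 7.96 * -0.86 = -6.8456
Total violation = 10.348 + 6.8456 = 17.1936


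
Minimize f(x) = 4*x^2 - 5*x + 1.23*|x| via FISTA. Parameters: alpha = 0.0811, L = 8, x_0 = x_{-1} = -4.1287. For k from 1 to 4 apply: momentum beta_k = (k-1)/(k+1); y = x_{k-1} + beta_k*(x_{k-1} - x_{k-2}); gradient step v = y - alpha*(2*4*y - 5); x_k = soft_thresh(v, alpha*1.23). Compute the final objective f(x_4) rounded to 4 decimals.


FISTA on f(x) = 4*x^2 - 5*x + 1.23*|x|
L = 8, alpha = 0.0811
Iteration 1: beta = 0.0, y = -4.1287 + 0.0*(-4.1287 + 4.1287) = -4.1287
  grad(y) = -38.0296, v = y - alpha*grad = -1.0445
  prox(v) = soft_thresh(-1.0445, 0.0998) = -0.9447
Iteration 2: beta = 0.3333, y = -0.9447 + 0.3333*(-0.9447 + 4.1287) = 0.1166
  grad(y) = -4.0674, v = y - alpha*grad = 0.4464
  prox(v) = soft_thresh(0.4464, 0.0998) = 0.3467
Iteration 3: beta = 0.5, y = 0.3467 + 0.5*(0.3467 + 0.9447) = 0.9924
  grad(y) = 2.9392, v = y - alpha*grad = 0.754
  prox(v) = soft_thresh(0.754, 0.0998) = 0.6543
Iteration 4: beta = 0.6, y = 0.6543 + 0.6*(0.6543 - 0.3467) = 0.8388
  grad(y) = 1.7107, v = y - alpha*grad = 0.7001
  prox(v) = soft_thresh(0.7001, 0.0998) = 0.6003
f(x_4) = 4*0.6003^2 - 5*0.6003 + 1.23*|0.6003| = -0.8216


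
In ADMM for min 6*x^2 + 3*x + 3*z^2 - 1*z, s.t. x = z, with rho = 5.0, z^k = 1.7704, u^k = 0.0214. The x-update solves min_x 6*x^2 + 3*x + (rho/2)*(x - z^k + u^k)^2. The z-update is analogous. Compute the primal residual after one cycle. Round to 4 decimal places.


ADMM iteration with rho = 5.0, z^k = 1.7704, u^k = 0.0214
Step 1: x-update.
Minimize 6*x^2 + 3*x + (5.0/2)*(x - 1.7704 + 0.0214)^2
FOC: (2*6 + 5.0)*x = -3 + 5.0*(1.7704 - 0.0214)
x^{k+1} = 0.3379
Step 2: z-update.
Minimize 3*z^2 - 1*z + (5.0/2)*(0.3379 - z + 0.0214)^2
FOC: (2*3 + 5.0)*z = 1 + 5.0*(0.3379 + 0.0214)
z^{k+1} = 0.2542
Step 3: u-update.
u^{k+1} = 0.0214 + 0.3379 - 0.2542 = 0.1051
Step 4: Primal residual = |0.3379 - 0.2542| = 0.0837


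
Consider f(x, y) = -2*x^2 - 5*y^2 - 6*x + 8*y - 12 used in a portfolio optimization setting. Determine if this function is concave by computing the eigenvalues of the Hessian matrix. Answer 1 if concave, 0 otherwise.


The Hessian of f(x,y) = -2*x^2 - 5*y^2 - 6*x + 8*y - 12 is:
H = [[-4, 0], [0, -10]]
Trace = -4 - 10 = -14
Determinant = -4*-10 - (0)^2 = 40
Discriminant = (-14)^2 - 4*40 = 36.0
Eigenvalues: lambda_1 = -10.0, lambda_2 = -4.0
The function is concave.

1


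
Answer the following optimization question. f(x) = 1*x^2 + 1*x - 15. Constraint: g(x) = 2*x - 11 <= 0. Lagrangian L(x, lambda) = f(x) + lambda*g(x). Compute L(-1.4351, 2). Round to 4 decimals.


Step 1: Evaluate f(x).
f(-1.4351) = 1*(-1.4351)^2 + 1*(-1.4351) - 15 = -14.3756
Step 2: Evaluate g(x).
g(-1.4351) = 2*-1.4351 - 11 = -13.8702
Step 3: Compute Lagrangian.
L = -14.3756 + 2*-13.8702 = -42.116


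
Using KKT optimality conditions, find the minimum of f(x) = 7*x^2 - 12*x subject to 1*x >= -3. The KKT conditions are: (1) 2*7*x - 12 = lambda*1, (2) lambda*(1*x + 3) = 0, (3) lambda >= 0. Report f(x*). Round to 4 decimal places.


Step 1: Try lambda = 0 (constraint inactive).
Stationarity: 2*7*x - 12 = 0
x* = 12/(2*7) = 6/7 = 0.8571 (rounded; the exact value 6/7 is used below)
Check constraint: 1*0.8571 = 0.8571 >= -3 -- satisfied.
Step 2: Compute optimal value.
f(x*) = 7*(6/7)^2 - 12*(6/7) = -5.1429


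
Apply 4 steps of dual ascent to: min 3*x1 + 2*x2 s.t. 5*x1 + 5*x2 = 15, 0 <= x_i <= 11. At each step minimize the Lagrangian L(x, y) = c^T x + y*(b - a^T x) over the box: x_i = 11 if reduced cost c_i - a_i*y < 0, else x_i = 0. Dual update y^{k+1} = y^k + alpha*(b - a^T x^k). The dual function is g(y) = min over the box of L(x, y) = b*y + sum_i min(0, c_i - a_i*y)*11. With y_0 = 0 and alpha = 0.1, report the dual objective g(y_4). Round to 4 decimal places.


Dual ascent for LP: min 3*x1 + 2*x2, 5*x1 + 5*x2 = 15, 0 <= x_i <= 11
Step 1: y^k = 0.0, reduced costs: (3.0, 2.0)
  x^k = (0.0, 0.0), subgradient = b - a^T x = 15.0
  y^{k+1} = 0.0 + 0.1*15.0 = 1.5
Step 2: y^k = 1.5, reduced costs: (-4.5, -5.5)
  x^k = (11.0, 11.0), subgradient = b - a^T x = -95.0
  y^{k+1} = 1.5 + 0.1*-95.0 = -8.0
Step 3: y^k = -8.0, reduced costs: (43.0, 42.0)
  x^k = (0.0, 0.0), subgradient = b - a^T x = 15.0
  y^{k+1} = -8.0 + 0.1*15.0 = -6.5
Step 4: y^k = -6.5, reduced costs: (35.5, 34.5)
  x^k = (0.0, 0.0), subgradient = b - a^T x = 15.0
  y^{k+1} = -6.5 + 0.1*15.0 = -5.0
Dual objective at y_4 = -5.0: reduced costs (28.0, 27.0), box minimizer x = (0.0, 0.0)
g(y_4) = b*y + (c1 - a1*y)*x1 + (c2 - a2*y)*x2 = 15*(-5.0) + 28.0*0.0 + 27.0*0.0 = -75.0 + 0.0 + 0.0 = -75.0


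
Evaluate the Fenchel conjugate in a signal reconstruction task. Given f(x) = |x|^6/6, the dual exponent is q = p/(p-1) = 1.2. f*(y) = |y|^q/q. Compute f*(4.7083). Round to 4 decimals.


The conjugate exponent q satisfies 1/p + 1/q = 1.
p = 6, so q = 6/(6 - 1) = 1.2
|y|^q = 4.7083^1.2 = 6.4186
f*(4.7083) = 6.4186 / 1.2 = 5.3488


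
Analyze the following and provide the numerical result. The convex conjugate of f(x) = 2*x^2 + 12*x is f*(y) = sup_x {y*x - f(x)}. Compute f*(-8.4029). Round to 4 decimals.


f*(y) = sup_x {y*x - a*x^2 - b*x} = sup_x {(y-b)*x - a*x^2}
FOC: (y - b) - 2a*x = 0 => x* = (y - b)/(2a)
x* = (-8.4029 - 12)/(2*2) = -5.1007
f*(-8.4029) = (y-b)^2/(4a) = (-8.4029 - 12)^2/(4*2)
= 416.2783/8 = 52.0348


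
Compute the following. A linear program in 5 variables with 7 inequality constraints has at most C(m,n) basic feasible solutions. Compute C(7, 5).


Each vertex corresponds to some choice of n active constraints out of m, so the number of vertices is at most C(m, n) = m! / (n!(m-n)!).
m = 7, n = 5
Numerator: 7 * 6 * 5 * 4 * 3
Denominator: 5! = 120
C(7, 5) = 21


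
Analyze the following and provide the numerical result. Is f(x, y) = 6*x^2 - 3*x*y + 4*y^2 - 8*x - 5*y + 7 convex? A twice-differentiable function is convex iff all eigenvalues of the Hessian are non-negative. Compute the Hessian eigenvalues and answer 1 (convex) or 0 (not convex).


The Hessian of f(x,y) = 6*x^2 - 3*x*y + 4*y^2 - 8*x - 5*y + 7 is:
H = [[12, -3], [-3, 8]]
Trace = 12 + 8 = 20
Determinant = 12*8 - (-3)^2 = 87
Discriminant = (20)^2 - 4*87 = 52.0
Eigenvalues: lambda_1 = 6.3944, lambda_2 = 13.6056
The function is convex.

1


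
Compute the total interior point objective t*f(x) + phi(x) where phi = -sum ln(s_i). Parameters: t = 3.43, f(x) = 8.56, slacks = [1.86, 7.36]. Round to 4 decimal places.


Step 1: Compute log-barrier.
ln values: [0.6206, 1.9961]
phi = -(0.6206 + 1.9961) = -2.6166
Step 2: Compute augmented objective.
t*f(x) = 3.43*8.56 = 29.3608
Total = 29.3608 - 2.6166 = 26.7442


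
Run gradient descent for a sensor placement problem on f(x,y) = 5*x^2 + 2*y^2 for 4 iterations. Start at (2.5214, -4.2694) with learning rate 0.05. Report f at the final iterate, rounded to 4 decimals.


Gradient descent on f(x,y) = 5*x^2 + 2*y^2.
Starting point: (2.5214, -4.2694), alpha = 0.05
Step 1: grad_x = 2*5*2.5214 = 25.214, grad_y = 2*2*-4.2694 = -17.0776
  x_1 = 2.5214 - 0.05*25.214 = 1.2607
  y_1 = -4.2694 - 0.05*-17.0776 = -3.4155
Step 2: grad_x = 2*5*1.2607 = 12.607, grad_y = 2*2*-3.4155 = -13.6621
  x_2 = 1.2607 - 0.05*12.607 = 0.6304
  y_2 = -3.4155 - 0.05*-13.6621 = -2.7324
Step 3: grad_x = 2*5*0.6304 = 6.3035, grad_y = 2*2*-2.7324 = -10.9297
  x_3 = 0.6304 - 0.05*6.3035 = 0.3152
  y_3 = -2.7324 - 0.05*-10.9297 = -2.1859
Step 4: grad_x = 2*5*0.3152 = 3.1518, grad_y = 2*2*-2.1859 = -8.7437
  x_4 = 0.3152 - 0.05*3.1518 = 0.1576
  y_4 = -2.1859 - 0.05*-8.7437 = -1.7487
f(0.1576, -1.7487) = 5*0.1576^2 + 2*(-1.7487)^2 = 6.2404


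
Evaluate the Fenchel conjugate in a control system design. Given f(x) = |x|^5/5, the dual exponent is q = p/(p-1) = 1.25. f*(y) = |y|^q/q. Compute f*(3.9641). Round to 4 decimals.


The conjugate exponent q satisfies 1/p + 1/q = 1.
p = 5, so q = 5/(5 - 1) = 1.25
|y|^q = 3.9641^1.25 = 5.5935
f*(3.9641) = 5.5935 / 1.25 = 4.4748


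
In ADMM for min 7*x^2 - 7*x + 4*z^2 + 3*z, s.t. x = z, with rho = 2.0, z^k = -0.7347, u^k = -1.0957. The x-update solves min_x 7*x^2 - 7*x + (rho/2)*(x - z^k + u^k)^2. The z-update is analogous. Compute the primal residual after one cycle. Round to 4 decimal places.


ADMM iteration with rho = 2.0, z^k = -0.7347, u^k = -1.0957
Step 1: x-update.
Minimize 7*x^2 - 7*x + (2.0/2)*(x + 0.7347 - 1.0957)^2
FOC: (2*7 + 2.0)*x = 7 + 2.0*(-0.7347 + 1.0957)
x^{k+1} = 0.4826
Step 2: z-update.
Minimize 4*z^2 + 3*z + (2.0/2)*(0.4826 - z - 1.0957)^2
FOC: (2*4 + 2.0)*z = -3 + 2.0*(0.4826 - 1.0957)
z^{k+1} = -0.4226
Step 3: u-update.
u^{k+1} = -1.0957 + 0.4826 + 0.4226 = -0.1905
Step 4: Primal residual = |0.4826 + 0.4226| = 0.9052


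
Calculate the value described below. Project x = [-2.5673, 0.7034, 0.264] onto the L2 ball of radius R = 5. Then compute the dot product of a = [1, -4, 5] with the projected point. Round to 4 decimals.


Step 1: Compute ||x|| (intermediates to 6 decimals).
||x|| = sqrt((-2.5673)^2 + 0.7034^2 + 0.264^2) = 2.674976
Step 2: Project.
Since ||x|| <= R, proj = x (no scaling needed).
proj(x) = [-2.5673, 0.7034, 0.264]
Step 3: Dot product.
a^T * proj(x) = 1*(-2.5673) - 4*0.7034 + 5*0.264 = -4.0609


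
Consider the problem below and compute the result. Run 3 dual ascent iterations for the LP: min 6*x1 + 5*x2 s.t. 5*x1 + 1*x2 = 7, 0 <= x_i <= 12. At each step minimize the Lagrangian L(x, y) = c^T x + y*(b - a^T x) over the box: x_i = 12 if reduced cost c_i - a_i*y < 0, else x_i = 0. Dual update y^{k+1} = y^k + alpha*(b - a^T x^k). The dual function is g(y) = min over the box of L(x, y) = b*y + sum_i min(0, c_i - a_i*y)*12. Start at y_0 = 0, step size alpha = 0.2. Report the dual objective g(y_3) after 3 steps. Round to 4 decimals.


Dual ascent for LP: min 6*x1 + 5*x2, 5*x1 + 1*x2 = 7, 0 <= x_i <= 12
Step 1: y^k = 0.0, reduced costs: (6.0, 5.0)
  x^k = (0.0, 0.0), subgradient = b - a^T x = 7.0
  y^{k+1} = 0.0 + 0.2*7.0 = 1.4
Step 2: y^k = 1.4, reduced costs: (-1.0, 3.6)
  x^k = (12.0, 0.0), subgradient = b - a^T x = -53.0
  y^{k+1} = 1.4 + 0.2*-53.0 = -9.2
Step 3: y^k = -9.2, reduced costs: (52.0, 14.2)
  x^k = (0.0, 0.0), subgradient = b - a^T x = 7.0
  y^{k+1} = -9.2 + 0.2*7.0 = -7.8
Dual objective at y_3 = -7.8: reduced costs (45.0, 12.8), box minimizer x = (0.0, 0.0)
g(y_3) = b*y + (c1 - a1*y)*x1 + (c2 - a2*y)*x2 = 7*(-7.8) + 45.0*0.0 + 12.8*0.0 = -54.6 + 0.0 + 0.0 = -54.6


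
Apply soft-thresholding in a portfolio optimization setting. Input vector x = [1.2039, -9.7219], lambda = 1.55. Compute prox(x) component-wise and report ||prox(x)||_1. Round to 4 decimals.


Soft-thresholding with lambda = 1.55:
prox(1.2039) = sign(1.2039)*max(|1.2039| - 1.55, 0) = 0.0
prox(-9.7219) = sign(-9.7219)*max(|-9.7219| - 1.55, 0) = -8.1719
prox(x) = [0.0, -8.1719]
||prox(x)||_1 = 0.0 + 8.1719 = 8.1719


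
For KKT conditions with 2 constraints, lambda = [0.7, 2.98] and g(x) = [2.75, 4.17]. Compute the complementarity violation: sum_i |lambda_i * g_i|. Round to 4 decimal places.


KKT complementary slackness check:
lambda_1 * g_1 = 0.7 * 2.75 = 1.925
lambda_2 * g_2 = 2.98 * 4.17 = 12.4266
Total violation = 1.925 + 12.4266 = 14.3516


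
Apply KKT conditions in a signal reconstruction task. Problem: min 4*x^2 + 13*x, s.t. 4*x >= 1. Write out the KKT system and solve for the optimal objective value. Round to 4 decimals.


Step 1: Try lambda = 0 (constraint inactive).
x_unc = -13/(2*4) = -1.625
Check: 4*-1.625 = -6.5 < 1 -- violated!
Step 2: Constraint must be active: 4*x = 1
x* = 1/4 = 0.25
lambda = (2*4*0.25 + 13)/4 = 3.75
Step 3: Compute optimal value.
f(x*) = 4*0.25^2 + 13*0.25 = 3.5


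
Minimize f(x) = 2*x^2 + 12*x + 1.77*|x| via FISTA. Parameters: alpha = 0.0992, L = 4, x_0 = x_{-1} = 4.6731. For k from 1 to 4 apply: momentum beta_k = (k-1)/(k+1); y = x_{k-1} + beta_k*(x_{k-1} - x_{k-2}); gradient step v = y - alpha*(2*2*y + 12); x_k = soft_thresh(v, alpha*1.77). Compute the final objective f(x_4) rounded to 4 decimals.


FISTA on f(x) = 2*x^2 + 12*x + 1.77*|x|
L = 4, alpha = 0.0992
Iteration 1: beta = 0.0, y = 4.6731 + 0.0*(4.6731 - 4.6731) = 4.6731
  grad(y) = 30.6924, v = y - alpha*grad = 1.6284
  prox(v) = soft_thresh(1.6284, 0.1756) = 1.4528
Iteration 2: beta = 0.3333, y = 1.4528 + 0.3333*(1.4528 - 4.6731) = 0.3794
  grad(y) = 13.5176, v = y - alpha*grad = -0.9615
  prox(v) = soft_thresh(-0.9615, 0.1756) = -0.786
Iteration 3: beta = 0.5, y = -0.786 + 0.5*(-0.786 - 1.4528) = -1.9054
  grad(y) = 4.3786, v = y - alpha*grad = -2.3397
  prox(v) = soft_thresh(-2.3397, 0.1756) = -2.1641
Iteration 4: beta = 0.6, y = -2.1641 + 0.6*(-2.1641 + 0.786) = -2.991
  grad(y) = 0.0359, v = y - alpha*grad = -2.9946
  prox(v) = soft_thresh(-2.9946, 0.1756) = -2.819
f(x_4) = 2*(-2.819)^2 + 12*(-2.819) + 1.77*|-2.819| = -12.9448


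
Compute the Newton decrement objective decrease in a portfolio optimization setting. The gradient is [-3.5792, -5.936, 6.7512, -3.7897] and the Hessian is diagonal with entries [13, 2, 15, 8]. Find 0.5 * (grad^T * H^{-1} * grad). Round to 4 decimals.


Step 1: H is diagonal, so H^(-1) * g = [-0.2753, -2.968, 0.4501, -0.4737].
Step 2: g^T H^(-1) g = sum_i g_i^2 / H_ii
  = (-3.5792)^2/13 + (-5.936)^2/2 + (6.7512)^2/15 + (-3.7897)^2/8
  = 0.9854 + 17.618 + 3.0386 + 1.7952 = 23.4373
Step 3: Objective decrease = 0.5 * g^T H^(-1) g = 11.7186


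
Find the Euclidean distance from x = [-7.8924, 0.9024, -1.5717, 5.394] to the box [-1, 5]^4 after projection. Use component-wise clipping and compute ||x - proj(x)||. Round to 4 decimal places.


Project each component onto [-1, 5].
clip(-7.8924) = -1.0, clip(0.9024) = 0.9024, clip(-1.5717) = -1.0, clip(5.394) = 5.0
Projection = [-1.0, 0.9024, -1.0, 5.0]
Squared diffs: [47.5052, 0.0, 0.3268, 0.1552]
Distance = sqrt(47.9872) = 6.9273


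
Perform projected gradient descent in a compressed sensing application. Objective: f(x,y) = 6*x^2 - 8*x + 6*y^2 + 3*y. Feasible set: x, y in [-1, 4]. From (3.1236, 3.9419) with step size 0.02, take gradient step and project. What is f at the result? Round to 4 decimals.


Step 1: Compute gradient at (3.1236, 3.9419).
grad_x = 2*6*3.1236 - 8 = 29.4832
grad_y = 2*6*3.9419 + 3 = 50.3028
Step 2: Gradient step.
x_raw = 3.1236 - 0.02*29.4832 = 2.5339
y_raw = 3.9419 - 0.02*50.3028 = 2.9358
Step 3: Project onto [-1, 4].
x_proj = clip(2.5339) = 2.5339
y_proj = clip(2.9358) = 2.9358
Step 4: Evaluate f.
f(2.5339, 2.9358) = 78.7761


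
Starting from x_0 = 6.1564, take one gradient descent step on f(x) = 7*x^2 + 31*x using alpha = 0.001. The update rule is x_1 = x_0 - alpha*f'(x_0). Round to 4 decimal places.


We compute the gradient at x_0 and apply the update.
f'(x) = 14*x + 31
f'(6.1564) = 14*6.1564 + 31 = 117.1896
x_1 = 6.1564 - 0.001*117.1896 = 6.0392


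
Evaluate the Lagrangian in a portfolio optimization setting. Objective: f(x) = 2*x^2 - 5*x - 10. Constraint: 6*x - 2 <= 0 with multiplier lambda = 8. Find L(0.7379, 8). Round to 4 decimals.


Step 1: Evaluate f(x).
f(0.7379) = 2*0.7379^2 - 5*0.7379 - 10 = -12.6005
Step 2: Evaluate g(x).
g(0.7379) = 6*0.7379 - 2 = 2.4274
Step 3: Compute Lagrangian.
L = -12.6005 + 8*2.4274 = 6.8187


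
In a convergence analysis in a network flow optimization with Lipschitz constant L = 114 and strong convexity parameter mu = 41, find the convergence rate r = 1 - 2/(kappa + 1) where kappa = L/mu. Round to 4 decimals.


Step 1: Compute the condition number.
kappa = L/mu = 114/41 = 2.7805
Step 2: Compute the convergence rate.
r = 1 - 2/(kappa + 1) = 1 - 2*mu/(L + mu) = (L - mu)/(L + mu) = 73/155 = 0.471


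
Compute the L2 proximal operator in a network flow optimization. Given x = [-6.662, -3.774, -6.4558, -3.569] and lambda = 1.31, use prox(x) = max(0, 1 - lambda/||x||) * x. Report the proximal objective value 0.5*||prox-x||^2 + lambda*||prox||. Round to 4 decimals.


Step 1: Compute ||x||.
||x|| = 10.632
Step 2: Compute scaling factor.
scale = max(0, 1 - 1.31/10.632) = 0.8768
Step 3: prox(x) = [-5.8412, -3.309, -5.6604, -3.1293]
||prox(x)|| = 9.322
Step 4: Proximal objective.
0.5*||prox-x||^2 = 0.8581
lambda*||prox|| = 12.2118
Total = 13.0699


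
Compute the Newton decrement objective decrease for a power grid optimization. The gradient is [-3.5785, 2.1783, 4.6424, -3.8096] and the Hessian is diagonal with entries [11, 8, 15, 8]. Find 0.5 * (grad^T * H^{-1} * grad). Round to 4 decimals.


Step 1: H is diagonal, so H^(-1) * g = [-0.3253, 0.2723, 0.3095, -0.4762].
Step 2: g^T H^(-1) g = sum_i g_i^2 / H_ii
  = (-3.5785)^2/11 + (2.1783)^2/8 + (4.6424)^2/15 + (-3.8096)^2/8
  = 1.1642 + 0.5931 + 1.4368 + 1.8141 = 5.0082
Step 3: Objective decrease = 0.5 * g^T H^(-1) g = 2.5041


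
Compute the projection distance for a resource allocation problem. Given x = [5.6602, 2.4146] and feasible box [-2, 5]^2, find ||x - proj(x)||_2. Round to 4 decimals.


Project each component onto [-2, 5].
clip(5.6602) = 5.0, clip(2.4146) = 2.4146
Projection = [5.0, 2.4146]
Squared diffs: [0.4359, 0.0]
Distance = sqrt(0.4359) = 0.6602


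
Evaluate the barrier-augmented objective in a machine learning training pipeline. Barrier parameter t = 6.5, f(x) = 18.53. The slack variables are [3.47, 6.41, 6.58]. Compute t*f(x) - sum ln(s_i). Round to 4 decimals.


Step 1: Compute log-barrier.
ln values: [1.2442, 1.8579, 1.884]
phi = -(1.2442 + 1.8579 + 1.884) = -4.986
Step 2: Compute augmented objective.
t*f(x) = 6.5*18.53 = 120.445
Total = 120.445 - 4.986 = 115.459


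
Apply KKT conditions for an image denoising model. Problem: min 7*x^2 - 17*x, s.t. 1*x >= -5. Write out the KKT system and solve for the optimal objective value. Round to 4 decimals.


Step 1: Try lambda = 0 (constraint inactive).
Stationarity: 2*7*x - 17 = 0
x* = 17/(2*7) = 17/14 = 1.2143 (rounded; the exact value 17/14 is used below)
Check constraint: 1*1.2143 = 1.2143 >= -5 -- satisfied.
Step 2: Compute optimal value.
f(x*) = 7*(17/14)^2 - 17*(17/14) = -10.3214


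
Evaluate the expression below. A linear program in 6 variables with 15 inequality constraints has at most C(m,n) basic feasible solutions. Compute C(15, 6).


Each vertex corresponds to some choice of n active constraints out of m, so the number of vertices is at most C(m, n) = m! / (n!(m-n)!).
m = 15, n = 6
Numerator: 15 * 14 * 13 * 12 * 11 * 10
Denominator: 6! = 720
C(15, 6) = 5005


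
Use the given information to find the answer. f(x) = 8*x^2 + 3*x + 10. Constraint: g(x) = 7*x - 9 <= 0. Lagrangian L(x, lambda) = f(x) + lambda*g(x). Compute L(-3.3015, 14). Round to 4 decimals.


Step 1: Evaluate f(x).
f(-3.3015) = 8*(-3.3015)^2 + 3*(-3.3015) + 10 = 87.2947
Step 2: Evaluate g(x).
g(-3.3015) = 7*-3.3015 - 9 = -32.1105
Step 3: Compute Lagrangian.
L = 87.2947 + 14*-32.1105 = -362.2523


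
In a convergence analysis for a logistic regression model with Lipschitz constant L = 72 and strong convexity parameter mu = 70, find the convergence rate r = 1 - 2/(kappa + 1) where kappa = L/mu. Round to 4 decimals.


Step 1: Compute the condition number.
kappa = L/mu = 72/70 = 1.0286
Step 2: Compute the convergence rate.
r = 1 - 2/(kappa + 1) = 1 - 2*mu/(L + mu) = (L - mu)/(L + mu) = 2/142 = 0.0141


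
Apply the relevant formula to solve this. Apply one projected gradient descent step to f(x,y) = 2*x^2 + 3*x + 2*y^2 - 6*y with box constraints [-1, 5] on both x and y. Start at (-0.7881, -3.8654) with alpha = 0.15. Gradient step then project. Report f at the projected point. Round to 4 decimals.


Step 1: Compute gradient at (-0.7881, -3.8654).
grad_x = 2*2*-0.7881 + 3 = -0.1524
grad_y = 2*2*-3.8654 - 6 = -21.4616
Step 2: Gradient step.
x_raw = -0.7881 - 0.15*-0.1524 = -0.7652
y_raw = -3.8654 - 0.15*-21.4616 = -0.6462
Step 3: Project onto [-1, 5].
x_proj = clip(-0.7652) = -0.7652
y_proj = clip(-0.6462) = -0.6462
Step 4: Evaluate f.
f(-0.7652, -0.6462) = 3.5875


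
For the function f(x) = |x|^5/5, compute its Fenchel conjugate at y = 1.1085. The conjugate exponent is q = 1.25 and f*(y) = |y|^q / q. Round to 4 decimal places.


The conjugate exponent q satisfies 1/p + 1/q = 1.
p = 5, so q = 5/(5 - 1) = 1.25
|y|^q = 1.1085^1.25 = 1.1374
f*(1.1085) = 1.1374 / 1.25 = 0.9099


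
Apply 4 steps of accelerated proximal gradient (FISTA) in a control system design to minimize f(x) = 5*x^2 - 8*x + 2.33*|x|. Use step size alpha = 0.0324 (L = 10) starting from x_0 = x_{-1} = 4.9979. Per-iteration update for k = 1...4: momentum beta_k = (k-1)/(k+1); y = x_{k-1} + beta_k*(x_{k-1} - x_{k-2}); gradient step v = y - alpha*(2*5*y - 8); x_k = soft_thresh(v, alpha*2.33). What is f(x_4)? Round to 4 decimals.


FISTA on f(x) = 5*x^2 - 8*x + 2.33*|x|
L = 10, alpha = 0.0324
Iteration 1: beta = 0.0, y = 4.9979 + 0.0*(4.9979 - 4.9979) = 4.9979
  grad(y) = 41.979, v = y - alpha*grad = 3.6378
  prox(v) = soft_thresh(3.6378, 0.0755) = 3.5623
Iteration 2: beta = 0.3333, y = 3.5623 + 0.3333*(3.5623 - 4.9979) = 3.0838
  grad(y) = 22.8375, v = y - alpha*grad = 2.3438
  prox(v) = soft_thresh(2.3438, 0.0755) = 2.2683
Iteration 3: beta = 0.5, y = 2.2683 + 0.5*(2.2683 - 3.5623) = 1.6213
  grad(y) = 8.2134, v = y - alpha*grad = 1.3552
  prox(v) = soft_thresh(1.3552, 0.0755) = 1.2797
Iteration 4: beta = 0.6, y = 1.2797 + 0.6*(1.2797 - 2.2683) = 0.6866
  grad(y) = -1.1342, v = y - alpha*grad = 0.7233
  prox(v) = soft_thresh(0.7233, 0.0755) = 0.6478
f(x_4) = 5*0.6478^2 - 8*0.6478 + 2.33*|0.6478| = -1.5748


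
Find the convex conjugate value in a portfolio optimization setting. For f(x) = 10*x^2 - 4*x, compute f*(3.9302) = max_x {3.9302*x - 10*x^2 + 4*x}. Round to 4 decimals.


f*(y) = sup_x {y*x - a*x^2 - b*x} = sup_x {(y-b)*x - a*x^2}
FOC: (y - b) - 2a*x = 0 => x* = (y - b)/(2a)
x* = (3.9302 + 4)/(2*10) = 0.3965
f*(3.9302) = (y-b)^2/(4a) = (3.9302 + 4)^2/(4*10)
= 62.8881/40 = 1.5722


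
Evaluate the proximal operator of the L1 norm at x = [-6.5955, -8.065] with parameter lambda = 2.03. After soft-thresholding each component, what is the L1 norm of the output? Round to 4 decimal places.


Soft-thresholding with lambda = 2.03:
prox(-6.5955) = sign(-6.5955)*max(|-6.5955| - 2.03, 0) = -4.5655
prox(-8.065) = sign(-8.065)*max(|-8.065| - 2.03, 0) = -6.035
prox(x) = [-4.5655, -6.035]
||prox(x)||_1 = 4.5655 + 6.035 = 10.6005


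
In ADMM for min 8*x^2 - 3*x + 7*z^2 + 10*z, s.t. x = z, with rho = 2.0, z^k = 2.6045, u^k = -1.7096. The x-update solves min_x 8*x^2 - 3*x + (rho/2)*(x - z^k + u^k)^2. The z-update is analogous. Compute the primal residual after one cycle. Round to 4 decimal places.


ADMM iteration with rho = 2.0, z^k = 2.6045, u^k = -1.7096
Step 1: x-update.
Minimize 8*x^2 - 3*x + (2.0/2)*(x - 2.6045 - 1.7096)^2
FOC: (2*8 + 2.0)*x = 3 + 2.0*(2.6045 + 1.7096)
x^{k+1} = 0.646
Step 2: z-update.
Minimize 7*z^2 + 10*z + (2.0/2)*(0.646 - z - 1.7096)^2
FOC: (2*7 + 2.0)*z = -10 + 2.0*(0.646 - 1.7096)
z^{k+1} = -0.7579
Step 3: u-update.
u^{k+1} = -1.7096 + 0.646 + 0.7579 = -0.3056
Step 4: Primal residual = |0.646 + 0.7579| = 1.404


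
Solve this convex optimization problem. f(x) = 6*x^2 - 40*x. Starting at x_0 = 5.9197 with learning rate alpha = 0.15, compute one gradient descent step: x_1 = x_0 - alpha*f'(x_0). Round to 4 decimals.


We compute the gradient at x_0 and apply the update.
f'(x) = 12*x - 40
f'(5.9197) = 12*5.9197 - 40 = 31.0364
x_1 = 5.9197 - 0.15*31.0364 = 1.2642


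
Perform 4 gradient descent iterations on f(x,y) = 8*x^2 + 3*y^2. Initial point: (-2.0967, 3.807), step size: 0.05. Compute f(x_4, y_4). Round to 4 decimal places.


Gradient descent on f(x,y) = 8*x^2 + 3*y^2.
Starting point: (-2.0967, 3.807), alpha = 0.05
Step 1: grad_x = 2*8*-2.0967 = -33.5472, grad_y = 2*3*3.807 = 22.842
  x_1 = -2.0967 - 0.05*-33.5472 = -0.4193
  y_1 = 3.807 - 0.05*22.842 = 2.6649
Step 2: grad_x = 2*8*-0.4193 = -6.7094, grad_y = 2*3*2.6649 = 15.9894
  x_2 = -0.4193 - 0.05*-6.7094 = -0.0839
  y_2 = 2.6649 - 0.05*15.9894 = 1.8654
Step 3: grad_x = 2*8*-0.0839 = -1.3419, grad_y = 2*3*1.8654 = 11.1926
  x_3 = -0.0839 - 0.05*-1.3419 = -0.0168
  y_3 = 1.8654 - 0.05*11.1926 = 1.3058
Step 4: grad_x = 2*8*-0.0168 = -0.2684, grad_y = 2*3*1.3058 = 7.8348
  x_4 = -0.0168 - 0.05*-0.2684 = -0.0034
  y_4 = 1.3058 - 0.05*7.8348 = 0.9141
f(-0.0034, 0.9141) = 8*(-0.0034)^2 + 3*0.9141^2 = 2.5066


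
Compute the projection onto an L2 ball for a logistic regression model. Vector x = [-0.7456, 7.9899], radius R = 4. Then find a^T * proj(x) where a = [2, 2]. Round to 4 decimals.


Step 1: Compute ||x|| (intermediates to 6 decimals).
||x|| = sqrt((-0.7456)^2 + 7.9899^2) = 8.024613
Step 2: Project.
Since ||x|| > R, scale = R/||x|| = 4/8.024613 = 0.498466, proj(x) = scale * x
proj(x) = [-0.371656, 3.982693]
Step 3: Dot product.
a^T * proj(x) = 2*(-0.371656) + 2*3.982693 = 7.2221


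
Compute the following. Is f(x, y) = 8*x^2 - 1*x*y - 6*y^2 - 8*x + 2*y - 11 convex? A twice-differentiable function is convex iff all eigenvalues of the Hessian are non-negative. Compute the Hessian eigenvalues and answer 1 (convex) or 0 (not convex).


The Hessian of f(x,y) = 8*x^2 - 1*x*y - 6*y^2 - 8*x + 2*y - 11 is:
H = [[16, -1], [-1, -12]]
Trace = 16 - 12 = 4
Determinant = 16*-12 - (-1)^2 = -193
Discriminant = (4)^2 - 4*-193 = 788.0
Eigenvalues: lambda_1 = -12.0357, lambda_2 = 16.0357
The function is not convex.

0


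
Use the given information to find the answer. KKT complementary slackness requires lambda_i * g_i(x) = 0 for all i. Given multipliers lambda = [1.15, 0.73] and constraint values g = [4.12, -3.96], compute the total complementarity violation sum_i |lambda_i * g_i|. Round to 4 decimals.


KKT complementary slackness check:
lambda_1 * g_1 = 1.15 * 4.12 = 4.738
lambda_2 * g_2 = 0.73 * -3.96 = -2.8908
Total violation = 4.738 + 2.8908 = 7.6288


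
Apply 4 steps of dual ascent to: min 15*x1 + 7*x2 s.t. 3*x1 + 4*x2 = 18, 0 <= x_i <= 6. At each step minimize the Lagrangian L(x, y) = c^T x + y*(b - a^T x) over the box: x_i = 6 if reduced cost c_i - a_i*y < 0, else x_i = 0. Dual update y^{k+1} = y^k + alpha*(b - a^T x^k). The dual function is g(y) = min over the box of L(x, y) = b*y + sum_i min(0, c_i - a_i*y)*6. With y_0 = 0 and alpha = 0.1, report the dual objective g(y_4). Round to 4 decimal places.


Dual ascent for LP: min 15*x1 + 7*x2, 3*x1 + 4*x2 = 18, 0 <= x_i <= 6
Step 1: y^k = 0.0, reduced costs: (15.0, 7.0)
  x^k = (0.0, 0.0), subgradient = b - a^T x = 18.0
  y^{k+1} = 0.0 + 0.1*18.0 = 1.8
Step 2: y^k = 1.8, reduced costs: (9.6, -0.2)
  x^k = (0.0, 6.0), subgradient = b - a^T x = -6.0
  y^{k+1} = 1.8 + 0.1*-6.0 = 1.2
Step 3: y^k = 1.2, reduced costs: (11.4, 2.2)
  x^k = (0.0, 0.0), subgradient = b - a^T x = 18.0
  y^{k+1} = 1.2 + 0.1*18.0 = 3.0
Step 4: y^k = 3.0, reduced costs: (6.0, -5.0)
  x^k = (0.0, 6.0), subgradient = b - a^T x = -6.0
  y^{k+1} = 3.0 + 0.1*-6.0 = 2.4
Dual objective at y_4 = 2.4: reduced costs (7.8, -2.6), box minimizer x = (0.0, 6.0)
g(y_4) = b*y + (c1 - a1*y)*x1 + (c2 - a2*y)*x2 = 18*2.4 + 7.8*0.0 + (-2.6)*6.0 = 43.2 + 0.0 - 15.6 = 27.6


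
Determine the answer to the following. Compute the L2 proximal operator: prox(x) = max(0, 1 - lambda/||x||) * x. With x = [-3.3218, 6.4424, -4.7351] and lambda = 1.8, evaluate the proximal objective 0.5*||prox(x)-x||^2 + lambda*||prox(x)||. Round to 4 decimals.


Step 1: Compute ||x||.
||x|| = 8.6579
Step 2: Compute scaling factor.
scale = max(0, 1 - 1.8/8.6579) = 0.7921
Step 3: prox(x) = [-2.6312, 5.103, -3.7507]
||prox(x)|| = 6.8579
Step 4: Proximal objective.
0.5*||prox-x||^2 = 1.62
lambda*||prox|| = 12.3442
Total = 13.9643
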